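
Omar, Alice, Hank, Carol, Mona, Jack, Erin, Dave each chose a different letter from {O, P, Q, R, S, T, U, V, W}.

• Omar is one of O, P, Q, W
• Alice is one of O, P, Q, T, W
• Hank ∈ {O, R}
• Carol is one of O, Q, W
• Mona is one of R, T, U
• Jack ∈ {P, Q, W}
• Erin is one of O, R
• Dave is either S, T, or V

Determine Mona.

U

The 2 variables Hank and Erin are confined to {O, R}, which locks those values in; drop them from Omar, Alice, Carol, Mona.
Omar, Carol, Jack share exactly the 3 values {P, Q, W}; by pigeonhole those values go to them, so strike P, Q, W from Alice.
That leaves Alice = T. Remove T from Mona, Dave.
So Mona = U.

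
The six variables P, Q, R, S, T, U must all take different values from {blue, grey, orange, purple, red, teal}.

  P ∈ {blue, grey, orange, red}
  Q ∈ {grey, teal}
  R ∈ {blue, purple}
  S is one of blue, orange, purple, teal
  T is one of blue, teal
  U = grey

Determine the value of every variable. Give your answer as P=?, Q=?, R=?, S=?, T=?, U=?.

U has just one choice, so U = grey. So P, Q can't be grey.
Q must be teal (only option left). So S, T can't be teal.
T has just one choice, so T = blue. Eliminate blue elsewhere: P, R, S.
R has just one choice, so R = purple. Eliminate purple elsewhere: S.
That leaves S = orange. Strike orange from P.
P's domain is down to {red}, so P = red.

P=red, Q=teal, R=purple, S=orange, T=blue, U=grey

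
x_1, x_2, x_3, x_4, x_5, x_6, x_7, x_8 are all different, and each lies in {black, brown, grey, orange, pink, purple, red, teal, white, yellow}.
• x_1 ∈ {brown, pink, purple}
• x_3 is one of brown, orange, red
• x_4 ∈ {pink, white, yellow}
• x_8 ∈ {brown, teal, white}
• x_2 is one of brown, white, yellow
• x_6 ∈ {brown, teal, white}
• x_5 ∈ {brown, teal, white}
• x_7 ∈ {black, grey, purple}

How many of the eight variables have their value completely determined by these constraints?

x_5, x_6, x_8 between them cover only {brown, teal, white} — a naked triple. Remove those values from x_1, x_2, x_3, x_4.
x_2 has just one choice, so x_2 = yellow. Eliminate yellow elsewhere: x_4.
x_4 must be pink (only option left). Strike pink from x_1.
x_1 has just one choice, so x_1 = purple. Remove purple from x_7.
Determined: x_1=purple, x_2=yellow, x_4=pink. The other variables each still have more than one consistent value. That makes 3.

3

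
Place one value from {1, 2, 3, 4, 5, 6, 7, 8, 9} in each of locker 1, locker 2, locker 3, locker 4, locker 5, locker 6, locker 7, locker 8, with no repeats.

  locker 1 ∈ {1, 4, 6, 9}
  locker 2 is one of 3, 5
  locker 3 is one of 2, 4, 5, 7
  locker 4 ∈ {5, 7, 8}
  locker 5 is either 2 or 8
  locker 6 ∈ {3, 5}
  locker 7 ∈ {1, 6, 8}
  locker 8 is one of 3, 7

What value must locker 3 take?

The 2 variables locker 2 and locker 6 are confined to {3, 5}, which locks those values in; drop them from locker 3, locker 4, locker 8.
That leaves locker 8 = 7. Strike 7 from locker 3, locker 4.
locker 4 must be 8 (only option left). So locker 5, locker 7 can't be 8.
That leaves locker 5 = 2. Strike 2 from locker 3.
So locker 3 = 4.

4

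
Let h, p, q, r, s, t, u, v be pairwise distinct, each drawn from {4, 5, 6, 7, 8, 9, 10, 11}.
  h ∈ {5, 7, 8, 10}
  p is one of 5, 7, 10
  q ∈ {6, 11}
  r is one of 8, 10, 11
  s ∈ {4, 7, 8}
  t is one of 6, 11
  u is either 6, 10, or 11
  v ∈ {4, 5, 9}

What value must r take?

8

The 8 variables draw from only 8 values {4, 5, 6, 7, 8, 9, 10, 11}, so each is used; only v can be 9, hence v = 9.
Among the 7 still-open variables, 4 fits only s (and all 7 values in {4, 5, 6, 7, 8, 10, 11} must be used), so s = 4.
q and t share exactly the 2 values {6, 11}; by pigeonhole those values go to them, so strike 6, 11 from r, u.
That leaves u = 10. Remove 10 from h, p, r.
So r = 8.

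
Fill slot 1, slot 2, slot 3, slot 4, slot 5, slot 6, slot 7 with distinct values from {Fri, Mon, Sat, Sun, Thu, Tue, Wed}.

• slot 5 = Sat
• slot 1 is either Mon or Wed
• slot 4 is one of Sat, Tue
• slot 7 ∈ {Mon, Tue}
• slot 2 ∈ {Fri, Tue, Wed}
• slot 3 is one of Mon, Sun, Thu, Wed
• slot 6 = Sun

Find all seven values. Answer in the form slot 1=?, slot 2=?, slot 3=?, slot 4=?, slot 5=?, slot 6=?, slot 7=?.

slot 5 must be Sat (only option left). So slot 4 can't be Sat.
slot 6 has just one choice, so slot 6 = Sun. Eliminate Sun elsewhere: slot 3.
slot 4 must be Tue (only option left). Strike Tue from slot 2, slot 7.
slot 7's domain is down to {Mon}, so slot 7 = Mon. Remove Mon from slot 1, slot 3.
That leaves slot 1 = Wed. So slot 2, slot 3 can't be Wed.
slot 2's domain is down to {Fri}, so slot 2 = Fri.
slot 3's domain is down to {Thu}, so slot 3 = Thu.

slot 1=Wed, slot 2=Fri, slot 3=Thu, slot 4=Tue, slot 5=Sat, slot 6=Sun, slot 7=Mon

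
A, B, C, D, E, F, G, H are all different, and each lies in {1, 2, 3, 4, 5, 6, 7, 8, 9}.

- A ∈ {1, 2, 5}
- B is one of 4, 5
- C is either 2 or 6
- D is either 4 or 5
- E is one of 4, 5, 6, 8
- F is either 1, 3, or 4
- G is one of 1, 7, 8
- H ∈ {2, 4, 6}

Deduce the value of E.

8

The 8 variables draw from only 8 values {1, 2, 3, 4, 5, 6, 7, 8}, so each is used; only F can be 3, hence F = 3.
Among the 7 still-open variables, 7 fits only G (and all 7 values in {1, 2, 4, 5, 6, 7, 8} must be used), so G = 7.
Among the 6 still-open variables, 1 fits only A (and all 6 values in {1, 2, 4, 5, 6, 8} must be used), so A = 1.
The 5 still-open variables together cover exactly {2, 4, 5, 6, 8} — 5 values for 5 variables — and 8 appears only in E's list, so E = 8.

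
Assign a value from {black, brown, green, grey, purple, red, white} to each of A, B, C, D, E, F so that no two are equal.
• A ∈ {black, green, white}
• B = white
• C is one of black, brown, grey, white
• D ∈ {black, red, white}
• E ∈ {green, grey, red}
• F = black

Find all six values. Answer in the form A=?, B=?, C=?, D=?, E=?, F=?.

A=green, B=white, C=brown, D=red, E=grey, F=black

B must be white (only option left). So A, C, D can't be white.
F's domain is down to {black}, so F = black. Strike black from A, C, D.
That leaves A = green. Eliminate green elsewhere: E.
That leaves D = red. Eliminate red elsewhere: E.
That leaves E = grey. Remove grey from C.
C's domain is down to {brown}, so C = brown.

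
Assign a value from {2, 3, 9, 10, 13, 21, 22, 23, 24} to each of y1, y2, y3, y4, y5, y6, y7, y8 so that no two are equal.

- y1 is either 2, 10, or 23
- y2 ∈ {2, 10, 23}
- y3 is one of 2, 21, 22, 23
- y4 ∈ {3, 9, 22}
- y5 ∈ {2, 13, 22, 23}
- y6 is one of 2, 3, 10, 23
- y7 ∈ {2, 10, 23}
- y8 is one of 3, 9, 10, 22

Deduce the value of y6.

The 8 variables together cover exactly {2, 3, 9, 10, 13, 21, 22, 23} — 8 values for 8 variables — and 13 appears only in y5's list, so y5 = 13.
The 7 still-open variables together cover exactly {2, 3, 9, 10, 21, 22, 23} — 7 values for 7 variables — and 21 appears only in y3's list, so y3 = 21.
y1, y2, y7 share exactly the 3 values {2, 10, 23}; by pigeonhole those values go to them, so strike 2, 10, 23 from y6, y8.
So y6 = 3.

3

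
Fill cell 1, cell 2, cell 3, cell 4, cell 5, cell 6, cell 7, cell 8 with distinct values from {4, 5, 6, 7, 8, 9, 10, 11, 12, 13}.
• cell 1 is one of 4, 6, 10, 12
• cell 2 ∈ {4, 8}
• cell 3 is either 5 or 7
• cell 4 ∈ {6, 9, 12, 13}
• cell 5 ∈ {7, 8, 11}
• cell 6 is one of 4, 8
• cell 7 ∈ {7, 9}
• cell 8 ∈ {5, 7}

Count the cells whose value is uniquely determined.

2

cell 2 and cell 6 share exactly the 2 values {4, 8}; by pigeonhole those values go to them, so strike 4, 8 from cell 1, cell 5.
cell 3 and cell 8 share exactly the 2 values {5, 7}; by pigeonhole those values go to them, so strike 5, 7 from cell 5, cell 7.
That leaves cell 5 = 11.
That leaves cell 7 = 9. Remove 9 from cell 4.
Determined: cell 5=11, cell 7=9. The other cells each still have more than one consistent value. That makes 2.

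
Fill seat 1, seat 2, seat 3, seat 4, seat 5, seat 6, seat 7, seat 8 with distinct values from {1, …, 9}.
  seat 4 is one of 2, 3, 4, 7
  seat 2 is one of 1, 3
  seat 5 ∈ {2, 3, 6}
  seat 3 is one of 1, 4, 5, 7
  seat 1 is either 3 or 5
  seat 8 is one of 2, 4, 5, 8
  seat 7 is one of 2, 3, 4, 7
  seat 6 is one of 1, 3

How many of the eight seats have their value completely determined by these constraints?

The 8 variables draw from only 8 values {1, 2, 3, 4, 5, 6, 7, 8}, so each is used; only seat 5 can be 6, hence seat 5 = 6.
Among the 7 still-open variables, 8 fits only seat 8 (and all 7 values in {1, 2, 3, 4, 5, 7, 8} must be used), so seat 8 = 8.
seat 2 and seat 6 share exactly the 2 values {1, 3}; by pigeonhole those values go to them, so strike 1, 3 from seat 1, seat 3, seat 4, seat 7.
seat 1's domain is down to {5}, so seat 1 = 5. So seat 3 can't be 5.
Determined: seat 1=5, seat 5=6, seat 8=8. The other seats each still have more than one consistent value. That makes 3.

3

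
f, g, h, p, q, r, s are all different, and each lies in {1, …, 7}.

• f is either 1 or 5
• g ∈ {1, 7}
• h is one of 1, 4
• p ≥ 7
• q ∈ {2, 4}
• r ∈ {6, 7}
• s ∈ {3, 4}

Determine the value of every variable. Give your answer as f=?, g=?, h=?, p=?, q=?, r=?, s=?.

f=5, g=1, h=4, p=7, q=2, r=6, s=3

p's domain is down to {7}, so p = 7. Strike 7 from g, r.
r has just one choice, so r = 6.
g has just one choice, so g = 1. Eliminate 1 elsewhere: f, h.
h's domain is down to {4}, so h = 4. Remove 4 from q, s.
q has just one choice, so q = 2.
That leaves s = 3.
f must be 5 (only option left).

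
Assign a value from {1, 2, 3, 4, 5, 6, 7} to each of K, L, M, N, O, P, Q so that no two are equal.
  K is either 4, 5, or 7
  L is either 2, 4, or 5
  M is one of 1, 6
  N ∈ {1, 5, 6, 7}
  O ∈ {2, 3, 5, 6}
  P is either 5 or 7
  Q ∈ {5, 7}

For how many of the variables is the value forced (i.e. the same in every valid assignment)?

The 7 variables draw from only 7 values {1, 2, 3, 4, 5, 6, 7}, so each is used; only O can be 3, hence O = 3.
The 6 still-open variables draw from only 6 values {1, 2, 4, 5, 6, 7}, so each is used; only L can be 2, hence L = 2.
The 5 still-open variables draw from only 5 values {1, 4, 5, 6, 7}, so each is used; only K can be 4, hence K = 4.
P and Q share exactly the 2 values {5, 7}; by pigeonhole those values go to them, so strike 5, 7 from N.
Determined: K=4, L=2, O=3. The other variables each still have more than one consistent value. That makes 3.

3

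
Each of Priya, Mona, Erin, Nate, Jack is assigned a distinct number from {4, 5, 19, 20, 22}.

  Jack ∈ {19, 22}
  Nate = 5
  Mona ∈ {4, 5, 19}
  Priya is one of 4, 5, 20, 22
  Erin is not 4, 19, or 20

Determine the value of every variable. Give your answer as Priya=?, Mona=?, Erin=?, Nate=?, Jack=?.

Priya=20, Mona=4, Erin=22, Nate=5, Jack=19

Nate has just one choice, so Nate = 5. Eliminate 5 elsewhere: Priya, Mona, Erin.
Erin's domain is down to {22}, so Erin = 22. Strike 22 from Priya, Jack.
Jack has just one choice, so Jack = 19. So Mona can't be 19.
Mona must be 4 (only option left). So Priya can't be 4.
Priya must be 20 (only option left).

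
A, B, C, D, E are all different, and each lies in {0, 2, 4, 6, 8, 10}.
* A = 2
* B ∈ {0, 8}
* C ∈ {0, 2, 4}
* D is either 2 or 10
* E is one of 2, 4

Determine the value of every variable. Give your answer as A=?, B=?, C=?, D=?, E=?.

A=2, B=8, C=0, D=10, E=4

A has just one choice, so A = 2. So C, D, E can't be 2.
D has just one choice, so D = 10.
E has just one choice, so E = 4. Strike 4 from C.
C's domain is down to {0}, so C = 0. Remove 0 from B.
B must be 8 (only option left).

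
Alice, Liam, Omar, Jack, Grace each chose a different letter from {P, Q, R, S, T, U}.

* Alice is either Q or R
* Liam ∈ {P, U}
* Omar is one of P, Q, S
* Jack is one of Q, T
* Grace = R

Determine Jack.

T

Grace's domain is down to {R}, so Grace = R. Remove R from Alice.
Alice has just one choice, so Alice = Q. Strike Q from Omar, Jack.
So Jack = T.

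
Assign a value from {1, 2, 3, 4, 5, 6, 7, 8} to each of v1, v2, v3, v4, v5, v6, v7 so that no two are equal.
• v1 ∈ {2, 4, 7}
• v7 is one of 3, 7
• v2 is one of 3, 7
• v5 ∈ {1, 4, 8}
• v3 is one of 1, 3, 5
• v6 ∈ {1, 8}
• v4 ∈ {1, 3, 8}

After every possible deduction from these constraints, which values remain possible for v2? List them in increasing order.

The 7 variables together cover exactly {1, 2, 3, 4, 5, 7, 8} — 7 values for 7 variables — and 2 appears only in v1's list, so v1 = 2.
The 6 still-open variables together cover exactly {1, 3, 4, 5, 7, 8} — 6 values for 6 variables — and 4 appears only in v5's list, so v5 = 4.
The 5 still-open variables draw from only 5 values {1, 3, 5, 7, 8}, so each is used; only v3 can be 5, hence v3 = 5.
The 2 variables v2 and v7 are confined to {3, 7}, which locks those values in; drop them from v4.
No further eliminations apply; v2 can still be any of 3, 7.

3, 7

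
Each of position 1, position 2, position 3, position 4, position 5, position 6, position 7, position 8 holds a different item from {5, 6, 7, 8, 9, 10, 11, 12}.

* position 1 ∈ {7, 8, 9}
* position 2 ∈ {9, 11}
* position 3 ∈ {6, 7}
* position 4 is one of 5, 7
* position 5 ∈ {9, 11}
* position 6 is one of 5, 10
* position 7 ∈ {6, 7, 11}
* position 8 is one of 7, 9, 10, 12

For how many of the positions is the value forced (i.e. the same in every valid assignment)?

Among the 8 variables, 8 fits only position 1 (and all 8 values in {5, 6, 7, 8, 9, 10, 11, 12} must be used), so position 1 = 8.
Among the 7 still-open variables, 12 fits only position 8 (and all 7 values in {5, 6, 7, 9, 10, 11, 12} must be used), so position 8 = 12.
Among the 6 still-open variables, 10 fits only position 6 (and all 6 values in {5, 6, 7, 9, 10, 11} must be used), so position 6 = 10.
Among the 5 still-open variables, 5 fits only position 4 (and all 5 values in {5, 6, 7, 9, 11} must be used), so position 4 = 5.
position 2 and position 5 between them cover only {9, 11} — a naked pair. Remove those values from position 7.
Determined: position 1=8, position 4=5, position 6=10, position 8=12. The other positions each still have more than one consistent value. That makes 4.

4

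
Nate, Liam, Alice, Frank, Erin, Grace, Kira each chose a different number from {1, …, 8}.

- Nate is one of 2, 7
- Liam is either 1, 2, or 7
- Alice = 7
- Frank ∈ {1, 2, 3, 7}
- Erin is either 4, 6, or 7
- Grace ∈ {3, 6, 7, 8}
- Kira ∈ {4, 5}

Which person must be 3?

Frank

Alice's domain is down to {7}, so Alice = 7. Remove 7 from Nate, Liam, Frank, Erin, Grace.
That leaves Nate = 2. Remove 2 from Liam, Frank.
Liam has just one choice, so Liam = 1. Strike 1 from Frank.
So 3 goes to Frank.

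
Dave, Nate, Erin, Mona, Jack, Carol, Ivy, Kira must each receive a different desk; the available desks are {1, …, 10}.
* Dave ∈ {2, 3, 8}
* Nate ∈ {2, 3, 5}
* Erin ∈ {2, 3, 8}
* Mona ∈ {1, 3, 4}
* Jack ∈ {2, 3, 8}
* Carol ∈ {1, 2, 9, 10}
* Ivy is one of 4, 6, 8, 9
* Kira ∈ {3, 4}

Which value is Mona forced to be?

Dave, Erin, Jack share exactly the 3 values {2, 3, 8}; by pigeonhole those values go to them, so strike 2, 3, 8 from Nate, Mona, Carol, Ivy, Kira.
That leaves Nate = 5.
Kira has just one choice, so Kira = 4. Strike 4 from Mona, Ivy.
So Mona = 1.

1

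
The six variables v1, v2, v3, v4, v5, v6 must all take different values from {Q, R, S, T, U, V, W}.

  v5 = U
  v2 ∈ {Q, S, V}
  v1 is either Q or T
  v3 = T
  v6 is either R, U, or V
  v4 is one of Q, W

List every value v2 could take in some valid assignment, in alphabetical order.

v3 has just one choice, so v3 = T. Strike T from v1.
That leaves v5 = U. Eliminate U elsewhere: v6.
v1 must be Q (only option left). Remove Q from v2, v4.
That leaves v4 = W.
No further eliminations apply; v2 can still be any of S, V.

S, V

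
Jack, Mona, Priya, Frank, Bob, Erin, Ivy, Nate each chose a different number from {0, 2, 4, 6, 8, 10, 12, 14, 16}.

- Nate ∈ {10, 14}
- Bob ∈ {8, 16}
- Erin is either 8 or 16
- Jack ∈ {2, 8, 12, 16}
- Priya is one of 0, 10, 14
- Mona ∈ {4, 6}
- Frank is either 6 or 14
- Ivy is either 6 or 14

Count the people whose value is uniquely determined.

Frank and Ivy between them cover only {6, 14} — a naked pair. Remove those values from Mona, Priya, Nate.
Mona's domain is down to {4}, so Mona = 4.
That leaves Nate = 10. Eliminate 10 elsewhere: Priya.
That leaves Priya = 0.
Bob and Erin share exactly the 2 values {8, 16}; by pigeonhole those values go to them, so strike 8, 16 from Jack.
Determined: Mona=4, Priya=0, Nate=10. The other people each still have more than one consistent value. That makes 3.

3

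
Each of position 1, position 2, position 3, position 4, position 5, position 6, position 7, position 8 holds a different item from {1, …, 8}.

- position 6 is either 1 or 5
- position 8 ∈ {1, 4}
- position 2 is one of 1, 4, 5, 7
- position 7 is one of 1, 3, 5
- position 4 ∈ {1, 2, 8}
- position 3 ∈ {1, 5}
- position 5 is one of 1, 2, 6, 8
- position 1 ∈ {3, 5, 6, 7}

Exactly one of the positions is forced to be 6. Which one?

The 2 variables position 3 and position 6 are confined to {1, 5}, which locks those values in; drop them from position 1, position 2, position 4, position 5, position 7, position 8.
That leaves position 7 = 3. Eliminate 3 elsewhere: position 1.
position 8 must be 4 (only option left). So position 2 can't be 4.
That leaves position 2 = 7. Strike 7 from position 1.
So 6 goes to position 1.

position 1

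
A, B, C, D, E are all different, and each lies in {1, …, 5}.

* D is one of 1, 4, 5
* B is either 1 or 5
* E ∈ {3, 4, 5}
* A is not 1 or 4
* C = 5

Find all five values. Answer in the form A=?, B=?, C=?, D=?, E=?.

C must be 5 (only option left). Remove 5 from A, B, D, E.
B has just one choice, so B = 1. Remove 1 from D.
D's domain is down to {4}, so D = 4. Remove 4 from E.
E's domain is down to {3}, so E = 3. Remove 3 from A.
A's domain is down to {2}, so A = 2.

A=2, B=1, C=5, D=4, E=3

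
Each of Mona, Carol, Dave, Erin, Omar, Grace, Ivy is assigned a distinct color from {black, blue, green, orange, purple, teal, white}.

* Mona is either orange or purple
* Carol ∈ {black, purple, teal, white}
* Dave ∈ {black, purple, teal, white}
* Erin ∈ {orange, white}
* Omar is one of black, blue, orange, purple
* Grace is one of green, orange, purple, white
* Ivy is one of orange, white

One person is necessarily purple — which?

Among the 7 variables, blue fits only Omar (and all 7 values in {black, blue, green, orange, purple, teal, white} must be used), so Omar = blue.
The 6 still-open variables draw from only 6 values {black, green, orange, purple, teal, white}, so each is used; only Grace can be green, hence Grace = green.
Erin and Ivy between them cover only {orange, white} — a naked pair. Remove those values from Mona, Carol, Dave.
So purple goes to Mona.

Mona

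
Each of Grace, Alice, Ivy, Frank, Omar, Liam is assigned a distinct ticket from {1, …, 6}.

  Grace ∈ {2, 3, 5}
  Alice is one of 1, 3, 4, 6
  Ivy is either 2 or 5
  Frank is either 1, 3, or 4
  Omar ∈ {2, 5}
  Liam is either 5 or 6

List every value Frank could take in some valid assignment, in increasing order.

Ivy and Omar between them cover only {2, 5} — a naked pair. Remove those values from Grace, Liam.
Grace must be 3 (only option left). Eliminate 3 elsewhere: Alice, Frank.
Liam must be 6 (only option left). Remove 6 from Alice.
No further eliminations apply; Frank can still be any of 1, 4.

1, 4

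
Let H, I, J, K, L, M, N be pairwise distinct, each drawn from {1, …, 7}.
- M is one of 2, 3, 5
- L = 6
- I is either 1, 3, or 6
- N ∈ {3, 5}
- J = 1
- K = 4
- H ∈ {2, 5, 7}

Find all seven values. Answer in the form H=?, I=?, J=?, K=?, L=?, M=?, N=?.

H=7, I=3, J=1, K=4, L=6, M=2, N=5

J must be 1 (only option left). Strike 1 from I.
That leaves K = 4.
L must be 6 (only option left). Remove 6 from I.
I must be 3 (only option left). So M, N can't be 3.
That leaves N = 5. Eliminate 5 elsewhere: H, M.
That leaves M = 2. Eliminate 2 elsewhere: H.
H's domain is down to {7}, so H = 7.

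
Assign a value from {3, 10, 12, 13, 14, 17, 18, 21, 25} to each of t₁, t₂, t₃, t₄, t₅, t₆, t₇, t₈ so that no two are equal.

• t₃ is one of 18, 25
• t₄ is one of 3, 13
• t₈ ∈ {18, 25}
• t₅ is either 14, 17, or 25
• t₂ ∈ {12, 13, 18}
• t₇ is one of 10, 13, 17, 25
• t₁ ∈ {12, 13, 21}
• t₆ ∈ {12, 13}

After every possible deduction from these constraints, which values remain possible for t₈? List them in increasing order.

18, 25

The 2 variables t₃ and t₈ are confined to {18, 25}, which locks those values in; drop them from t₂, t₅, t₇.
The 2 variables t₂ and t₆ are confined to {12, 13}, which locks those values in; drop them from t₁, t₄, t₇.
t₁'s domain is down to {21}, so t₁ = 21.
t₄'s domain is down to {3}, so t₄ = 3.
No further eliminations apply; t₈ can still be any of 18, 25.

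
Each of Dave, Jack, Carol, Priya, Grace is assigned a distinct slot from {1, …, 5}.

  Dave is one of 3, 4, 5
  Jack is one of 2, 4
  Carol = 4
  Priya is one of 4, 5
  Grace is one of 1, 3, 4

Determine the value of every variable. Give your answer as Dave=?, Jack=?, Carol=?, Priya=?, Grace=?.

Dave=3, Jack=2, Carol=4, Priya=5, Grace=1

Carol must be 4 (only option left). Strike 4 from Dave, Jack, Priya, Grace.
Priya must be 5 (only option left). Strike 5 from Dave.
Dave's domain is down to {3}, so Dave = 3. Remove 3 from Grace.
Jack's domain is down to {2}, so Jack = 2.
Grace's domain is down to {1}, so Grace = 1.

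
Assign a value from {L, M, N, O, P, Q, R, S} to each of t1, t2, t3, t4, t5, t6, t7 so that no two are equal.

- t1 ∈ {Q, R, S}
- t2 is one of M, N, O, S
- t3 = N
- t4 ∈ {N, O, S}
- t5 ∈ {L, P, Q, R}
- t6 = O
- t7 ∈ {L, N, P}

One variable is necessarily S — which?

t4

t3 has just one choice, so t3 = N. Eliminate N elsewhere: t2, t4, t7.
t6's domain is down to {O}, so t6 = O. Remove O from t2, t4.
So S goes to t4.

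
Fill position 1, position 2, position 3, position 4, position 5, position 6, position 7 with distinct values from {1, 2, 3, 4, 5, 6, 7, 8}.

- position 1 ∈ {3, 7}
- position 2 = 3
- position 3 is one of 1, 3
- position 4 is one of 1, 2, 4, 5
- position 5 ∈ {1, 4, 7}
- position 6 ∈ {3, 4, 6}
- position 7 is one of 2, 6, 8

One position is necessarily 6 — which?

position 6

position 2 must be 3 (only option left). So position 1, position 3, position 6 can't be 3.
That leaves position 3 = 1. So position 4, position 5 can't be 1.
position 1 has just one choice, so position 1 = 7. Remove 7 from position 5.
position 5 has just one choice, so position 5 = 4. Remove 4 from position 4, position 6.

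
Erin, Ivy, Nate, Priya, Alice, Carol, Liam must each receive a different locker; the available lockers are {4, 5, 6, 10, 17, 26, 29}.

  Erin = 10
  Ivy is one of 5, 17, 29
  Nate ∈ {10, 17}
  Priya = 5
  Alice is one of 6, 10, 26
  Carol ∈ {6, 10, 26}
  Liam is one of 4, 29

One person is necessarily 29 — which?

Ivy

Erin must be 10 (only option left). So Nate, Alice, Carol can't be 10.
That leaves Nate = 17. So Ivy can't be 17.
Priya has just one choice, so Priya = 5. Remove 5 from Ivy.
So 29 goes to Ivy.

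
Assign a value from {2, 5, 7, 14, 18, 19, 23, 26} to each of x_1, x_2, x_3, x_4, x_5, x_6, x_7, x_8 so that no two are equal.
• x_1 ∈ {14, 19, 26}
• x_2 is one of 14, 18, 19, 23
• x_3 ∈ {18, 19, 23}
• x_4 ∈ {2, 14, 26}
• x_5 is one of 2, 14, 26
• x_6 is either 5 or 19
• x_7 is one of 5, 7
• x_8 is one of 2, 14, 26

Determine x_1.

19

The 8 variables together cover exactly {2, 5, 7, 14, 18, 19, 23, 26} — 8 values for 8 variables — and 7 appears only in x_7's list, so x_7 = 7.
The 7 still-open variables draw from only 7 values {2, 5, 14, 18, 19, 23, 26}, so each is used; only x_6 can be 5, hence x_6 = 5.
x_4, x_5, x_8 share exactly the 3 values {2, 14, 26}; by pigeonhole those values go to them, so strike 2, 14, 26 from x_1, x_2.
So x_1 = 19.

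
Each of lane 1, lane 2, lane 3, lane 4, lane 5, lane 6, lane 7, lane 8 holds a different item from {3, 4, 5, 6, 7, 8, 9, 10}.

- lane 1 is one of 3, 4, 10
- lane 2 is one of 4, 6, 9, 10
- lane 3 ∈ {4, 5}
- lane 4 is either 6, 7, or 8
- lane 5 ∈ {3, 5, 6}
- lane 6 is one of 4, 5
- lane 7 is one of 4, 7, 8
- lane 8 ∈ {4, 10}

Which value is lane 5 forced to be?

6

Among the 8 variables, 9 fits only lane 2 (and all 8 values in {3, 4, 5, 6, 7, 8, 9, 10} must be used), so lane 2 = 9.
lane 3 and lane 6 between them cover only {4, 5} — a naked pair. Remove those values from lane 1, lane 5, lane 7, lane 8.
lane 8 must be 10 (only option left). So lane 1 can't be 10.
lane 1 must be 3 (only option left). Eliminate 3 elsewhere: lane 5.
So lane 5 = 6.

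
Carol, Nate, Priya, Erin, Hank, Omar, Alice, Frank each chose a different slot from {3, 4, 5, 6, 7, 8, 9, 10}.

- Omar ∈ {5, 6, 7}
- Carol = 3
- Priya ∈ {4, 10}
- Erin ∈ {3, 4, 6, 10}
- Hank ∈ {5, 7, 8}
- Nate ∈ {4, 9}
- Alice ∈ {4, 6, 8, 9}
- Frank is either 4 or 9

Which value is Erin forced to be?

6

Carol has just one choice, so Carol = 3. Remove 3 from Erin.
Nate and Frank between them cover only {4, 9} — a naked pair. Remove those values from Priya, Erin, Alice.
Priya has just one choice, so Priya = 10. Remove 10 from Erin.
So Erin = 6.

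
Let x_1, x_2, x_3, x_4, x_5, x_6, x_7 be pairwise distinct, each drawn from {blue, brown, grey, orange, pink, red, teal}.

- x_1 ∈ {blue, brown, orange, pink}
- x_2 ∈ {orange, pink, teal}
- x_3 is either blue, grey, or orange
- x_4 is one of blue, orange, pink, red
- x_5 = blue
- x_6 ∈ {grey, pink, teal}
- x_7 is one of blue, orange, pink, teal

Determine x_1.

brown

x_5 has just one choice, so x_5 = blue. Eliminate blue elsewhere: x_1, x_3, x_4, x_7.
Among the 6 still-open variables, brown fits only x_1 (and all 6 values in {brown, grey, orange, pink, red, teal} must be used), so x_1 = brown.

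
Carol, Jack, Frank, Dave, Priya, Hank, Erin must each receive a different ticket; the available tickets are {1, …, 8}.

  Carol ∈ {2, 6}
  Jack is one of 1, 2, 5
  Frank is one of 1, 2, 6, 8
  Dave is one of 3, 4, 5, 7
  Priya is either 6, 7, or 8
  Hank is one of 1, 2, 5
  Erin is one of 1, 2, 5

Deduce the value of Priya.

Jack, Hank, Erin between them cover only {1, 2, 5} — a naked triple. Remove those values from Carol, Frank, Dave.
Carol must be 6 (only option left). Eliminate 6 elsewhere: Frank, Priya.
That leaves Frank = 8. Strike 8 from Priya.
So Priya = 7.

7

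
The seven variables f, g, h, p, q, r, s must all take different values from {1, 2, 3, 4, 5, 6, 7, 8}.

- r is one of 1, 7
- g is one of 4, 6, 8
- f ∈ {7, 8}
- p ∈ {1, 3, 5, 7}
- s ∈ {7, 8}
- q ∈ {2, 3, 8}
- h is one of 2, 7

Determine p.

5

The 2 variables f and s are confined to {7, 8}, which locks those values in; drop them from g, h, p, q, r.
h has just one choice, so h = 2. So q can't be 2.
That leaves q = 3. Eliminate 3 elsewhere: p.
r has just one choice, so r = 1. Eliminate 1 elsewhere: p.
So p = 5.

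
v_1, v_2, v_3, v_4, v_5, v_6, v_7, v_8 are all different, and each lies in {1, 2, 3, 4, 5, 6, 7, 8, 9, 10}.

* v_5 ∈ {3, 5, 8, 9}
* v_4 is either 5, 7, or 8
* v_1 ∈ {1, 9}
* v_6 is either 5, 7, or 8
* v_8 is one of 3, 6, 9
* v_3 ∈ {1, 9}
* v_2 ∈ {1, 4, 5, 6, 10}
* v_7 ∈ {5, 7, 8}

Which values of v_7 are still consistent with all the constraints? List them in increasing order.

5, 7, 8

v_1 and v_3 share exactly the 2 values {1, 9}; by pigeonhole those values go to them, so strike 1, 9 from v_2, v_5, v_8.
The 3 variables v_4, v_6, v_7 are confined to {5, 7, 8}, which locks those values in; drop them from v_2, v_5.
That leaves v_5 = 3. Remove 3 from v_8.
v_8's domain is down to {6}, so v_8 = 6. Strike 6 from v_2.
No further eliminations apply; v_7 can still be any of 5, 7, 8.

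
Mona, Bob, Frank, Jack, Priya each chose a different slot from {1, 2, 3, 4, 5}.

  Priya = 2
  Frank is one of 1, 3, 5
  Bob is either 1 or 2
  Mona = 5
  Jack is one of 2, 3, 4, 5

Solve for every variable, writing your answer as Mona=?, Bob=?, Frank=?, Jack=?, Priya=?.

Mona has just one choice, so Mona = 5. Remove 5 from Frank, Jack.
Priya has just one choice, so Priya = 2. Remove 2 from Bob, Jack.
Bob's domain is down to {1}, so Bob = 1. Eliminate 1 elsewhere: Frank.
Frank's domain is down to {3}, so Frank = 3. So Jack can't be 3.
Jack's domain is down to {4}, so Jack = 4.

Mona=5, Bob=1, Frank=3, Jack=4, Priya=2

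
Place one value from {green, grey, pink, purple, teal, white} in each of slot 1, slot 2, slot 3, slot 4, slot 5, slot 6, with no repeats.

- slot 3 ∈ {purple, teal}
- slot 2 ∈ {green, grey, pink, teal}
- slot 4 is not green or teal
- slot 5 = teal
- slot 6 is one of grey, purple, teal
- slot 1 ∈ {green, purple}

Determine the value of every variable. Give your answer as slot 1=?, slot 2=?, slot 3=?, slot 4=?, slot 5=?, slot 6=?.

slot 1=green, slot 2=pink, slot 3=purple, slot 4=white, slot 5=teal, slot 6=grey

slot 5 has just one choice, so slot 5 = teal. Remove teal from slot 2, slot 3, slot 6.
slot 3 must be purple (only option left). Remove purple from slot 1, slot 4, slot 6.
That leaves slot 6 = grey. Eliminate grey elsewhere: slot 2, slot 4.
slot 1 has just one choice, so slot 1 = green. Eliminate green elsewhere: slot 2.
slot 2 must be pink (only option left). So slot 4 can't be pink.
slot 4's domain is down to {white}, so slot 4 = white.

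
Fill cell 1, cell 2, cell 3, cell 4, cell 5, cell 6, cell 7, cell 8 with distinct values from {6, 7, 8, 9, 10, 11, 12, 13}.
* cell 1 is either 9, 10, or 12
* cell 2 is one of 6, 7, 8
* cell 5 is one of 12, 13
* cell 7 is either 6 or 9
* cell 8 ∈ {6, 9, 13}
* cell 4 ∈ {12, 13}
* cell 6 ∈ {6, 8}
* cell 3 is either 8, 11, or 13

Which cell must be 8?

The 8 variables draw from only 8 values {6, 7, 8, 9, 10, 11, 12, 13}, so each is used; only cell 2 can be 7, hence cell 2 = 7.
The 7 still-open variables draw from only 7 values {6, 8, 9, 10, 11, 12, 13}, so each is used; only cell 1 can be 10, hence cell 1 = 10.
The 6 still-open variables together cover exactly {6, 8, 9, 11, 12, 13} — 6 values for 6 variables — and 11 appears only in cell 3's list, so cell 3 = 11.
Among the 5 still-open variables, 8 fits only cell 6 (and all 5 values in {6, 8, 9, 12, 13} must be used), so cell 6 = 8.

cell 6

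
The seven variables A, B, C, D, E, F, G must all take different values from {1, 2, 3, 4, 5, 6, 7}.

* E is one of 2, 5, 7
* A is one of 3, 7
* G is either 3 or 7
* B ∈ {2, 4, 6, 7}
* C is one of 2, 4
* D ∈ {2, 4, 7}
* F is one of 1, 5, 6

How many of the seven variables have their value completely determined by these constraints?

3

The 7 variables draw from only 7 values {1, 2, 3, 4, 5, 6, 7}, so each is used; only F can be 1, hence F = 1.
The 6 still-open variables together cover exactly {2, 3, 4, 5, 6, 7} — 6 values for 6 variables — and 5 appears only in E's list, so E = 5.
The 5 still-open variables draw from only 5 values {2, 3, 4, 6, 7}, so each is used; only B can be 6, hence B = 6.
The 2 variables A and G are confined to {3, 7}, which locks those values in; drop them from D.
Determined: B=6, E=5, F=1. The other variables each still have more than one consistent value. That makes 3.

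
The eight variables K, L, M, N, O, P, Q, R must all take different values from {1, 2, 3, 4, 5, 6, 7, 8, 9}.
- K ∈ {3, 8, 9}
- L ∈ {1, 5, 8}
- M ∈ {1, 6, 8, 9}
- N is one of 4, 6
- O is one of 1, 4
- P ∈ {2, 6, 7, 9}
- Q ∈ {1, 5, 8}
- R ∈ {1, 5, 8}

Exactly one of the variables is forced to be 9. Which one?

M

L, Q, R between them cover only {1, 5, 8} — a naked triple. Remove those values from K, M, O.
That leaves O = 4. Eliminate 4 elsewhere: N.
That leaves N = 6. Strike 6 from M, P.
So 9 goes to M.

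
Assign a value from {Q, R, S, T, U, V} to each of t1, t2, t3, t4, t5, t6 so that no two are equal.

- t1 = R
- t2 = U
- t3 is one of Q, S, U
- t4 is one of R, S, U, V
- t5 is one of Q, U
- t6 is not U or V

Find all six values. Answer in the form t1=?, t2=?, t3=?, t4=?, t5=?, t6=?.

t1=R, t2=U, t3=S, t4=V, t5=Q, t6=T

t1's domain is down to {R}, so t1 = R. Remove R from t4, t6.
t2 has just one choice, so t2 = U. So t3, t4, t5 can't be U.
t5 has just one choice, so t5 = Q. So t3, t6 can't be Q.
t3 must be S (only option left). Remove S from t4, t6.
t4 must be V (only option left).
t6's domain is down to {T}, so t6 = T.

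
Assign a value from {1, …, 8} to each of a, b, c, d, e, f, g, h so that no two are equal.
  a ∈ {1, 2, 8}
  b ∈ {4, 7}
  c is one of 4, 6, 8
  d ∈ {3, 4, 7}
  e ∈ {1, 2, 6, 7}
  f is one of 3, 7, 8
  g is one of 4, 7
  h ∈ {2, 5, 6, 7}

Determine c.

6

The 8 variables together cover exactly {1, 2, 3, 4, 5, 6, 7, 8} — 8 values for 8 variables — and 5 appears only in h's list, so h = 5.
b and g between them cover only {4, 7} — a naked pair. Remove those values from c, d, e, f.
That leaves d = 3. So f can't be 3.
f's domain is down to {8}, so f = 8. Eliminate 8 elsewhere: a, c.
So c = 6.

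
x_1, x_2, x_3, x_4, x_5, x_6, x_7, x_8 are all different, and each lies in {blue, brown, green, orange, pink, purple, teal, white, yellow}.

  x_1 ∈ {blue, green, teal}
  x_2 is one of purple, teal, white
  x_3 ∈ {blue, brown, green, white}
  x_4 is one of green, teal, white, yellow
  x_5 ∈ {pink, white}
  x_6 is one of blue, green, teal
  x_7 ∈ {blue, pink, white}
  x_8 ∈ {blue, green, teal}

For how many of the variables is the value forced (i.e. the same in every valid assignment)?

The 8 variables together cover exactly {blue, brown, green, pink, purple, teal, white, yellow} — 8 values for 8 variables — and brown appears only in x_3's list, so x_3 = brown.
Among the 7 still-open variables, purple fits only x_2 (and all 7 values in {blue, green, pink, purple, teal, white, yellow} must be used), so x_2 = purple.
The 6 still-open variables together cover exactly {blue, green, pink, teal, white, yellow} — 6 values for 6 variables — and yellow appears only in x_4's list, so x_4 = yellow.
x_1, x_6, x_8 share exactly the 3 values {blue, green, teal}; by pigeonhole those values go to them, so strike blue, green, teal from x_7.
Determined: x_2=purple, x_3=brown, x_4=yellow. The other variables each still have more than one consistent value. That makes 3.

3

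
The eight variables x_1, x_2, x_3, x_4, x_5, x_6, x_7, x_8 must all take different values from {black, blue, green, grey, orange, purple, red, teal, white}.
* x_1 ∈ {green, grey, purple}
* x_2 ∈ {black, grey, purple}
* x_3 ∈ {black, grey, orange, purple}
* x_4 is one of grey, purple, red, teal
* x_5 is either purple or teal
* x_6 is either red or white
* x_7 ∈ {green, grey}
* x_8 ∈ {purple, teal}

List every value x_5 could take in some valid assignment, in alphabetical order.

purple, teal

Among the 8 variables, orange fits only x_3 (and all 8 values in {black, green, grey, orange, purple, red, teal, white} must be used), so x_3 = orange.
Among the 7 still-open variables, black fits only x_2 (and all 7 values in {black, green, grey, purple, red, teal, white} must be used), so x_2 = black.
The 6 still-open variables draw from only 6 values {green, grey, purple, red, teal, white}, so each is used; only x_6 can be white, hence x_6 = white.
The 5 still-open variables together cover exactly {green, grey, purple, red, teal} — 5 values for 5 variables — and red appears only in x_4's list, so x_4 = red.
The 2 variables x_5 and x_8 are confined to {purple, teal}, which locks those values in; drop them from x_1.
No further eliminations apply; x_5 can still be any of purple, teal.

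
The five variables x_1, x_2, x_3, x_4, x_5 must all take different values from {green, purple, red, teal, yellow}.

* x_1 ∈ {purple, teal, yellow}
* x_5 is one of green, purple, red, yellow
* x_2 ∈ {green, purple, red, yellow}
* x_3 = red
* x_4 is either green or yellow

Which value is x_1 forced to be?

teal

x_3 must be red (only option left). So x_2, x_5 can't be red.
The 4 still-open variables draw from only 4 values {green, purple, teal, yellow}, so each is used; only x_1 can be teal, hence x_1 = teal.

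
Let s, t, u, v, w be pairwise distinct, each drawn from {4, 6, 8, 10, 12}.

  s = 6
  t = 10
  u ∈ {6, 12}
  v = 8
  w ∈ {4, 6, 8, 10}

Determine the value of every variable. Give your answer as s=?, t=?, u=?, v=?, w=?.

s=6, t=10, u=12, v=8, w=4

s's domain is down to {6}, so s = 6. Remove 6 from u, w.
t must be 10 (only option left). Strike 10 from w.
That leaves u = 12.
v must be 8 (only option left). Eliminate 8 elsewhere: w.
w has just one choice, so w = 4.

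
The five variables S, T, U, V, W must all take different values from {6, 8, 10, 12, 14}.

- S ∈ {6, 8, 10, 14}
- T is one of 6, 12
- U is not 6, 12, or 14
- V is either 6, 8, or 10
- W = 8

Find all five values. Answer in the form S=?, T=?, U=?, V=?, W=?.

S=14, T=12, U=10, V=6, W=8

W's domain is down to {8}, so W = 8. So S, U, V can't be 8.
U must be 10 (only option left). So S, V can't be 10.
That leaves V = 6. Remove 6 from S, T.
S has just one choice, so S = 14.
T has just one choice, so T = 12.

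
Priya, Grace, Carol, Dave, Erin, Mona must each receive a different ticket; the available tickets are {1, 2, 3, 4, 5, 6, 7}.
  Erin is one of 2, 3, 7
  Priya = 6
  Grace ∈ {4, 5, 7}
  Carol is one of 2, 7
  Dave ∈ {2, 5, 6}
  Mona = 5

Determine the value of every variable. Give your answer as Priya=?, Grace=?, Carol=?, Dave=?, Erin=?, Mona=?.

Priya's domain is down to {6}, so Priya = 6. Eliminate 6 elsewhere: Dave.
Mona's domain is down to {5}, so Mona = 5. Remove 5 from Grace, Dave.
Dave must be 2 (only option left). Eliminate 2 elsewhere: Carol, Erin.
That leaves Carol = 7. Strike 7 from Grace, Erin.
Erin must be 3 (only option left).
Grace's domain is down to {4}, so Grace = 4.

Priya=6, Grace=4, Carol=7, Dave=2, Erin=3, Mona=5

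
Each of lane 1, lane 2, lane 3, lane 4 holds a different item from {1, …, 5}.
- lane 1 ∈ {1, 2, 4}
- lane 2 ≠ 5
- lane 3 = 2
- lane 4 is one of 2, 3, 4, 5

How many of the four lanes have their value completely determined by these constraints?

lane 3 has just one choice, so lane 3 = 2. Remove 2 from lane 1, lane 2, lane 4.
Determined: lane 3=2. The other lanes each still have more than one consistent value. That makes 1.

1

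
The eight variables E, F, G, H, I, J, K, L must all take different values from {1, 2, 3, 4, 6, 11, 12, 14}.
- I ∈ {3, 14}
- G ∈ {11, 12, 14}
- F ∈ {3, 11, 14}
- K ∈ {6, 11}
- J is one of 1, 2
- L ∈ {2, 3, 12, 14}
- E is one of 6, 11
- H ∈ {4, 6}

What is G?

Among the 8 variables, 1 fits only J (and all 8 values in {1, 2, 3, 4, 6, 11, 12, 14} must be used), so J = 1.
Among the 7 still-open variables, 2 fits only L (and all 7 values in {2, 3, 4, 6, 11, 12, 14} must be used), so L = 2.
Among the 6 still-open variables, 4 fits only H (and all 6 values in {3, 4, 6, 11, 12, 14} must be used), so H = 4.
The 5 still-open variables draw from only 5 values {3, 6, 11, 12, 14}, so each is used; only G can be 12, hence G = 12.

12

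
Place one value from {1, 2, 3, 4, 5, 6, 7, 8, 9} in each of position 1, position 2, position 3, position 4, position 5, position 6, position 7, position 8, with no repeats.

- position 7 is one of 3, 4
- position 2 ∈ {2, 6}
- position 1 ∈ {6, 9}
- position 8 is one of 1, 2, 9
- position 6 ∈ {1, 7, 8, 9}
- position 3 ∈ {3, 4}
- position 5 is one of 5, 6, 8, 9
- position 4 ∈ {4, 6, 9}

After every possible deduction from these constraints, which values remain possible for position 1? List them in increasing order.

6, 9

position 3 and position 7 share exactly the 2 values {3, 4}; by pigeonhole those values go to them, so strike 3, 4 from position 4.
position 1 and position 4 share exactly the 2 values {6, 9}; by pigeonhole those values go to them, so strike 6, 9 from position 2, position 5, position 6, position 8.
position 2 must be 2 (only option left). Remove 2 from position 8.
position 8 must be 1 (only option left). Strike 1 from position 6.
No further eliminations apply; position 1 can still be any of 6, 9.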